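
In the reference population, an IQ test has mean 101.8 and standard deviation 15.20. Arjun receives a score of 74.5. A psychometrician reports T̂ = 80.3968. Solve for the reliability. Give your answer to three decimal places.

T̂ = ρX + (1 − ρ)μ  ⇒  T̂ − μ = ρ(X − μ)
ρ = (T̂ − μ)/(X − μ) = (80.3968 − 101.8) / (74.5 − 101.8) = -21.4032 / -27.3 = 0.78400

0.784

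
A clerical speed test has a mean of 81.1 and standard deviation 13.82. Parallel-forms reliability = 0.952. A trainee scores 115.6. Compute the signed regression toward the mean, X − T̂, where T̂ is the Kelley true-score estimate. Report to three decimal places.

1.656

T̂ = ρX + (1 − ρ)μ
  = 0.952 × 115.6 + 0.048 × 81.1
  = 110.0512 + 3.8928
  = 113.94400
  ≈ 113.9440
X − T̂ = 115.6 − 113.9440 = 1.6560 → 1.656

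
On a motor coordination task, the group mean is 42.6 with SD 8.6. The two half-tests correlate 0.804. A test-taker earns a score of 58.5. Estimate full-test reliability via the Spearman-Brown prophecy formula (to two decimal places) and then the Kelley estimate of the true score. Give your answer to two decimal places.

Spearman-Brown: ρ = 2r/(1 + r) = 2(0.804)/(1 + 0.804) = 1.6080/1.804 = 0.8914 → 0.89
T̂ = 0.89(58.5) + 0.11(42.6) = 52.065 + 4.686 = 56.751 → 56.75

56.75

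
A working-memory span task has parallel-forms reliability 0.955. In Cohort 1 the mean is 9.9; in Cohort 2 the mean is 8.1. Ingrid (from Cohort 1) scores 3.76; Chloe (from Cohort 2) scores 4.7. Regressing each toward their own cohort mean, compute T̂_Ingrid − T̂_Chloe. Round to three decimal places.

-0.817

T̂_Ingrid = 0.955(3.76) + 0.045(9.9) = 4.03630
T̂_Chloe = 0.955(4.7) + 0.045(8.1) = 4.85300
Difference = 4.03630 − 4.85300 = -0.81670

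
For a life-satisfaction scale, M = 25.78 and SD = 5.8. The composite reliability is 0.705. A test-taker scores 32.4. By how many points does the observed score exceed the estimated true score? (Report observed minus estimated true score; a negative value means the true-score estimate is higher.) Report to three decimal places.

1.953

T̂ = 0.705(32.4) + 0.295(25.78) = 22.8420 + 7.60510 = 30.44710 → 30.4471
X − T̂ = 32.4 − 30.4471 = 1.9529 → 1.953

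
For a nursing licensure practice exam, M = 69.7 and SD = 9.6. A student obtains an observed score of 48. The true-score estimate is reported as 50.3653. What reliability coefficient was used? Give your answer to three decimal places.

T̂ = ρX + (1 − ρ)μ  ⇒  T̂ − μ = ρ(X − μ)
ρ = (T̂ − μ)/(X − μ) = (50.3653 − 69.7) / (48 − 69.7) = -19.3347 / -21.7 = 0.89100

0.891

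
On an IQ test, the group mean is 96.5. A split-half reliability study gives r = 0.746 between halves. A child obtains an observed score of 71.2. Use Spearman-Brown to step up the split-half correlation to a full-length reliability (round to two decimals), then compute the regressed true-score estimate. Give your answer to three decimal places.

Spearman-Brown: ρ = 2r/(1 + r) = 2(0.746)/(1 + 0.746) = 1.4920/1.746 = 0.8545 → 0.85
T̂ = ρX + (1 − ρ)μ
  = 0.85 × 71.2 + 0.15 × 96.5
  = 60.520 + 14.475
  = 74.9950
  ≈ 74.995

74.995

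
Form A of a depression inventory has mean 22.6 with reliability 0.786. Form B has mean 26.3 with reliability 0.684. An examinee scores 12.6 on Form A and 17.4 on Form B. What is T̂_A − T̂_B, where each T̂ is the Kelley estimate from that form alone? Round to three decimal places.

T̂_A = 0.786(12.6) + 0.214(22.6) = 14.74000
T̂_B = 0.684(17.4) + 0.316(26.3) = 20.21240
T̂_A − T̂_B = -5.47240

-5.472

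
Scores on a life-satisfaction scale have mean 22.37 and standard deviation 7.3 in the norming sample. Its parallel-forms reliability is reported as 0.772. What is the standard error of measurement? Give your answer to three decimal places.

3.486

SEM = SD · √(1 − ρ) = 7.3 × √0.228 = 7.3 × 0.4775 = 3.4857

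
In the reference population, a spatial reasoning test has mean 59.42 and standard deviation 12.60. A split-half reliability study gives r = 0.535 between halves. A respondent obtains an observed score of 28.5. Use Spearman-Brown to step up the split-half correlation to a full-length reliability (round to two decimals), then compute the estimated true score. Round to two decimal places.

Spearman-Brown: ρ = 2r/(1 + r) = 2(0.535)/(1 + 0.535) = 1.0700/1.535 = 0.6971 → 0.70
Regress the observed score toward the mean by the unreliability: T̂ = 0.70·28.5 + 0.30·59.42 = 19.950 + 17.8260 = 37.776.

37.78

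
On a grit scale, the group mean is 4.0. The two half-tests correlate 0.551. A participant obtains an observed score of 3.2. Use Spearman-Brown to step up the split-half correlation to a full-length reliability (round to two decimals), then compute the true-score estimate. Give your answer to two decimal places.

Spearman-Brown: ρ = 2r/(1 + r) = 2(0.551)/(1 + 0.551) = 1.1020/1.551 = 0.7105 → 0.71
T̂ = ρX + (1 − ρ)μ
  = 0.71 × 3.2 + 0.29 × 4.0
  = 2.272 + 1.160
  = 3.432
  ≈ 3.43

3.43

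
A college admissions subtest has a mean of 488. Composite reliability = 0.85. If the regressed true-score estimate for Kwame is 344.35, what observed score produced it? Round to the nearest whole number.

T̂ = ρX + (1 − ρ)μ  ⇒  X = (T̂ − (1 − ρ)μ) / ρ
X = (344.35 − 0.15 × 488) / 0.85 = (344.35 − 73.20) / 0.85 = 271.15 / 0.85 = 319.00

319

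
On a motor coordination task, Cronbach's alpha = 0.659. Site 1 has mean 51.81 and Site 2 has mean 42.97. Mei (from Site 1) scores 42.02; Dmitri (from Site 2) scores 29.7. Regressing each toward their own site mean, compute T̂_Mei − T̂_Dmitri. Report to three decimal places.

T̂_Mei = 0.659(42.02) + 0.341(51.81) = 45.35839
T̂_Dmitri = 0.659(29.7) + 0.341(42.97) = 34.22507
Difference = 45.35839 − 34.22507 = 11.13332

11.133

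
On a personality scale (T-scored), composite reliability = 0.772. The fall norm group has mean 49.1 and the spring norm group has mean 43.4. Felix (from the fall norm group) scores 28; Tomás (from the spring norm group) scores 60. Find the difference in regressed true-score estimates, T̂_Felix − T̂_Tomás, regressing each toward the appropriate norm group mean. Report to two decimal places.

-23.40

T̂_Felix = 0.772(28) + 0.228(49.1) = 32.8108
T̂_Tomás = 0.772(60) + 0.228(43.4) = 56.2152
Difference = 32.8108 − 56.2152 = -23.4044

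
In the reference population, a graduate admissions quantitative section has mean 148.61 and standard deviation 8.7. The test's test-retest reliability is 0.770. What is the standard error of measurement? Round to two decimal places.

4.17

SEM = SD · √(1 − ρ) = 8.7 × √0.230 = 8.7 × 0.4796 = 4.172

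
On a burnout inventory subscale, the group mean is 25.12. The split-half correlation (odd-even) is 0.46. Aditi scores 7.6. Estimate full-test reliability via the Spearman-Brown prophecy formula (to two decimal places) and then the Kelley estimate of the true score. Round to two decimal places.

14.08

Spearman-Brown: ρ = 2r/(1 + r) = 2(0.46)/(1 + 0.46) = 0.920/1.46 = 0.6301 → 0.63
T̂ = ρX + (1 − ρ)μ
  = 0.63 × 7.6 + 0.37 × 25.12
  = 4.788 + 9.2944
  = 14.082
  ≈ 14.08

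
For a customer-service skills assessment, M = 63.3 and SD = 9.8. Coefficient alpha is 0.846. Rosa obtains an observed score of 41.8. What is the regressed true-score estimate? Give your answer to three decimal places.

T̂ = 0.846(41.8) + 0.154(63.3) = 35.3628 + 9.7482 = 45.1110 → 45.111

45.111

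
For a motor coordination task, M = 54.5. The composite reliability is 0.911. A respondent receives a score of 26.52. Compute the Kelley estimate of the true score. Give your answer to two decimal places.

29.01

Regress the observed score toward the mean by the unreliability: T̂ = 0.911·26.52 + 0.089·54.5 = 24.15972 + 4.8505 = 29.010.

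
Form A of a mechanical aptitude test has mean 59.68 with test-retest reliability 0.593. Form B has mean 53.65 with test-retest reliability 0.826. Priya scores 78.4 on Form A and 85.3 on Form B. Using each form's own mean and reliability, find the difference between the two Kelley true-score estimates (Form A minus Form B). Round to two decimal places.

-9.01

T̂_A = 0.593(78.4) + 0.407(59.68) = 70.7810
T̂_B = 0.826(85.3) + 0.174(53.65) = 79.7929
T̂_A − T̂_B = -9.0119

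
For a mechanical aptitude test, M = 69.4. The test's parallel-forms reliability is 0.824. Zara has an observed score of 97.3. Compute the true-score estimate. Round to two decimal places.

T̂ = 0.824(97.3) + 0.176(69.4) = 80.1752 + 12.2144 = 92.390 → 92.39

92.39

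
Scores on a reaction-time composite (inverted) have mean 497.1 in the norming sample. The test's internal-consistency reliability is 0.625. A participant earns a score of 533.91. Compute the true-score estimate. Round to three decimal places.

520.106

Kelley's formula gives T̂ = 0.625·533.91 + 0.375·497.1 = 333.69375 + 186.4125 = 520.1063.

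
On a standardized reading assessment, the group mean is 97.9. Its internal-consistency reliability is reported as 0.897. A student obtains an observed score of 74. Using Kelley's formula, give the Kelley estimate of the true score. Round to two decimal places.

Weight the observed score by reliability and the mean by (1 − reliability): T̂ = 0.897·74 + 0.103·97.9 = 66.378 + 10.0837 = 76.462.

76.46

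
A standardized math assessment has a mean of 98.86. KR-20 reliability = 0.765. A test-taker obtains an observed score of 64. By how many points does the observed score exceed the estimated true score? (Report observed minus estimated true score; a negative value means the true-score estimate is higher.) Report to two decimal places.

Kelley's formula gives T̂ = 0.765·64 + 0.235·98.86 = 48.960 + 23.23210 = 72.1921.
X − T̂ = 64 − 72.192 = -8.192 → -8.19

-8.19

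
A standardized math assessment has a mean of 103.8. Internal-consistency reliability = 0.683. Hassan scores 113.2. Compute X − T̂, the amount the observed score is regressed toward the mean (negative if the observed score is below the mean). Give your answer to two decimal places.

T̂ = ρX + (1 − ρ)μ
  = 0.683 × 113.2 + 0.317 × 103.8
  = 77.3156 + 32.9046
  = 110.2202
  ≈ 110.220
X − T̂ = 113.2 − 110.220 = 2.980 → 2.98

2.98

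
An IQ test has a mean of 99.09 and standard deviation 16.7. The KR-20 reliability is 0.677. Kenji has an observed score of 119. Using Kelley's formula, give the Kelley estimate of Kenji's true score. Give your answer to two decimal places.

112.57

T̂ = 0.677(119) + 0.323(99.09) = 80.563 + 32.00607 = 112.569 → 112.57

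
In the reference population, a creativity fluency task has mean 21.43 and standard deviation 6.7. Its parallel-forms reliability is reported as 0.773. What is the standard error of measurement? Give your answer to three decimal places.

SEM = SD · √(1 − ρ) = 6.7 × √0.227 = 6.7 × 0.4764 = 3.1922

3.192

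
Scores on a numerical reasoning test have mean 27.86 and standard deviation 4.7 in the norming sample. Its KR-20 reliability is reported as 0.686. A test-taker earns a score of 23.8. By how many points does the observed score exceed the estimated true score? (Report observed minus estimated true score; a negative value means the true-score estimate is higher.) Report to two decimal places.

-1.27

Kelley's formula gives T̂ = 0.686·23.8 + 0.314·27.86 = 16.3268 + 8.74804 = 25.0748.
X − T̂ = 23.8 − 25.075 = -1.275 → -1.27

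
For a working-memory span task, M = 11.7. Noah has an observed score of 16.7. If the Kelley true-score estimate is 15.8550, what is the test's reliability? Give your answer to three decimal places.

0.831

T̂ = ρX + (1 − ρ)μ  ⇒  T̂ − μ = ρ(X − μ)
ρ = (T̂ − μ)/(X − μ) = (15.8550 − 11.7) / (16.7 − 11.7) = 4.1550 / 5.0 = 0.83100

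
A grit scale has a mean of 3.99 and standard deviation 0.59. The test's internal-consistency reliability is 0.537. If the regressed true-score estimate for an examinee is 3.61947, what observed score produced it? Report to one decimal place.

3.3

T̂ = ρX + (1 − ρ)μ  ⇒  X = (T̂ − (1 − ρ)μ) / ρ
X = (3.61947 − 0.463 × 3.99) / 0.537 = (3.61947 − 1.84737) / 0.537 = 1.77210 / 0.537 = 3.300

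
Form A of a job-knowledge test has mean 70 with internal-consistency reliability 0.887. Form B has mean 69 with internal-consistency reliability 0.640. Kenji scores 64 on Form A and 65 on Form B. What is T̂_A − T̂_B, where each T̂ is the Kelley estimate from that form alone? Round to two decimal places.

-1.76

T̂_A = 0.887(64) + 0.113(70) = 64.6780
T̂_B = 0.640(65) + 0.360(69) = 66.4400
T̂_A − T̂_B = -1.7620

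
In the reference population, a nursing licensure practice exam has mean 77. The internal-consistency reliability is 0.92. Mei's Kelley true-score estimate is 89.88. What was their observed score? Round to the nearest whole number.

91

T̂ = ρX + (1 − ρ)μ  ⇒  X = (T̂ − (1 − ρ)μ) / ρ
X = (89.88 − 0.08 × 77) / 0.92 = (89.88 − 6.16) / 0.92 = 83.72 / 0.92 = 91.00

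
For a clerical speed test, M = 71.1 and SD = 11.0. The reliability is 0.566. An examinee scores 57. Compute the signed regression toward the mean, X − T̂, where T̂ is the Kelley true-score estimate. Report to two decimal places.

T̂ = 0.566(57) + 0.434(71.1) = 32.262 + 30.8574 = 63.1194 → 63.119
X − T̂ = 57 − 63.119 = -6.119 → -6.12

-6.12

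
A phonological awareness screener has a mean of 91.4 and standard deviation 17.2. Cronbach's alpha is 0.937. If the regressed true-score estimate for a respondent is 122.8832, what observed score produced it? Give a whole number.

125

T̂ = ρX + (1 − ρ)μ  ⇒  X = (T̂ − (1 − ρ)μ) / ρ
X = (122.8832 − 0.063 × 91.4) / 0.937 = (122.8832 − 5.7582) / 0.937 = 117.1250 / 0.937 = 125.00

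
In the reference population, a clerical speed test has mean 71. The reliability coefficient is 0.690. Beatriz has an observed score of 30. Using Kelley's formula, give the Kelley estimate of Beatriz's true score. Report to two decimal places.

T̂ = 0.690(30) + 0.310(71) = 20.700 + 22.010 = 42.710 → 42.71

42.71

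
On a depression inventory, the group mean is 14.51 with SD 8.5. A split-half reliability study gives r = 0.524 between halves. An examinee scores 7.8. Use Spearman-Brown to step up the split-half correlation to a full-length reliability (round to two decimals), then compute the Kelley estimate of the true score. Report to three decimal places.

Spearman-Brown: ρ = 2r/(1 + r) = 2(0.524)/(1 + 0.524) = 1.0480/1.524 = 0.6877 → 0.69
T̂ = ρX + (1 − ρ)μ
  = 0.69 × 7.8 + 0.31 × 14.51
  = 5.382 + 4.4981
  = 9.8801
  ≈ 9.880

9.880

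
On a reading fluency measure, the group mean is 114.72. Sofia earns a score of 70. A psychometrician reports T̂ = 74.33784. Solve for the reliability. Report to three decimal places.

T̂ = ρX + (1 − ρ)μ  ⇒  T̂ − μ = ρ(X − μ)
ρ = (T̂ − μ)/(X − μ) = (74.33784 − 114.72) / (70 − 114.72) = -40.38216 / -44.72 = 0.90300

0.903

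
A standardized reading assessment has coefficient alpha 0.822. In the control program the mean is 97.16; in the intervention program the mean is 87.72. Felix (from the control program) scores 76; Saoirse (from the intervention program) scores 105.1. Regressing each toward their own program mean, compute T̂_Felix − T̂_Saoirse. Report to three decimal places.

-22.240

T̂_Felix = 0.822(76) + 0.178(97.16) = 79.76648
T̂_Saoirse = 0.822(105.1) + 0.178(87.72) = 102.00636
Difference = 79.76648 − 102.00636 = -22.23988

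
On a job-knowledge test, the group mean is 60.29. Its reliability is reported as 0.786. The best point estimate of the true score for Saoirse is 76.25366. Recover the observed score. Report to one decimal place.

T̂ = ρX + (1 − ρ)μ  ⇒  X = (T̂ − (1 − ρ)μ) / ρ
X = (76.25366 − 0.214 × 60.29) / 0.786 = (76.25366 − 12.90206) / 0.786 = 63.35160 / 0.786 = 80.600

80.6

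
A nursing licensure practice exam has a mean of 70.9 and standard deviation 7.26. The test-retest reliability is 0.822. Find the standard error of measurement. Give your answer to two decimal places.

SEM = SD · √(1 − ρ) = 7.26 × √0.178 = 7.26 × 0.4219 = 3.063

3.06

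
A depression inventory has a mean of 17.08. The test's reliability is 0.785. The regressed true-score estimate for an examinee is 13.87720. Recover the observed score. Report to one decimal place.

T̂ = ρX + (1 − ρ)μ  ⇒  X = (T̂ − (1 − ρ)μ) / ρ
X = (13.87720 − 0.215 × 17.08) / 0.785 = (13.87720 − 3.67220) / 0.785 = 10.20500 / 0.785 = 13.000

13.0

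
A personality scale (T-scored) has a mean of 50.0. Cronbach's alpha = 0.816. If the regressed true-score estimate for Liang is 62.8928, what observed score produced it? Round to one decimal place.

65.8

T̂ = ρX + (1 − ρ)μ  ⇒  X = (T̂ − (1 − ρ)μ) / ρ
X = (62.8928 − 0.184 × 50.0) / 0.816 = (62.8928 − 9.2000) / 0.816 = 53.6928 / 0.816 = 65.800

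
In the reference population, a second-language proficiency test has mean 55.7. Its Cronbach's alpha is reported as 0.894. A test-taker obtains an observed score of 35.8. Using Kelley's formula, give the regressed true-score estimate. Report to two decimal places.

T̂ = ρX + (1 − ρ)μ
  = 0.894 × 35.8 + 0.106 × 55.7
  = 32.0052 + 5.9042
  = 37.909
  ≈ 37.91

37.91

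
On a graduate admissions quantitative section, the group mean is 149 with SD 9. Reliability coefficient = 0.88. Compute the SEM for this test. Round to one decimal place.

3.1

SEM = SD · √(1 − ρ) = 9 × √0.12 = 9 × 0.3464 = 3.118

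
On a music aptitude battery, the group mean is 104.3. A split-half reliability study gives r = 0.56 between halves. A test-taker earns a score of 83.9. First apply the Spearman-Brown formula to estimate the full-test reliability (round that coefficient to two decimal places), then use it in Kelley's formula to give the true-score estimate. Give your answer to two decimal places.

Spearman-Brown: ρ = 2r/(1 + r) = 2(0.56)/(1 + 0.56) = 1.120/1.56 = 0.7179 → 0.72
T̂ = ρX + (1 − ρ)μ
  = 0.72 × 83.9 + 0.28 × 104.3
  = 60.408 + 29.204
  = 89.612
  ≈ 89.61

89.61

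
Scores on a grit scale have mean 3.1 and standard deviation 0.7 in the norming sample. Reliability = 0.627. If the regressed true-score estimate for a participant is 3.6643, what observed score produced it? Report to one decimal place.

4.0

T̂ = ρX + (1 − ρ)μ  ⇒  X = (T̂ − (1 − ρ)μ) / ρ
X = (3.6643 − 0.373 × 3.1) / 0.627 = (3.6643 − 1.1563) / 0.627 = 2.5080 / 0.627 = 4.000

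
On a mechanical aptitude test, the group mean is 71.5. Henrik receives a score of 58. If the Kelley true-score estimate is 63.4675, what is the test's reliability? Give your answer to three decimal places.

0.595

T̂ = ρX + (1 − ρ)μ  ⇒  T̂ − μ = ρ(X − μ)
ρ = (T̂ − μ)/(X − μ) = (63.4675 − 71.5) / (58 − 71.5) = -8.0325 / -13.5 = 0.59500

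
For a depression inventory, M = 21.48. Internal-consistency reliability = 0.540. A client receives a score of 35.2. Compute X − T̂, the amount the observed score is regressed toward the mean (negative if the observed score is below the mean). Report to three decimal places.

T̂ = 0.540(35.2) + 0.460(21.48) = 19.0080 + 9.88080 = 28.88880 → 28.8888
X − T̂ = 35.2 − 28.8888 = 6.3112 → 6.311

6.311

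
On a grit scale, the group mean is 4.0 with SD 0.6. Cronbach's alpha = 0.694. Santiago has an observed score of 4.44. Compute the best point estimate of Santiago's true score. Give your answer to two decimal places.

4.31

T̂ = ρX + (1 − ρ)μ
  = 0.694 × 4.44 + 0.306 × 4.0
  = 3.08136 + 1.2240
  = 4.305
  ≈ 4.31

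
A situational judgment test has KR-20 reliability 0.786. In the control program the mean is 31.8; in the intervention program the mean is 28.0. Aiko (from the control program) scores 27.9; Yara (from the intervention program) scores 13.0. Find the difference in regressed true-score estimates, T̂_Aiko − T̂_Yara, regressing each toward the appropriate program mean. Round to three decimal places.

12.525

T̂_Aiko = 0.786(27.9) + 0.214(31.8) = 28.73460
T̂_Yara = 0.786(13.0) + 0.214(28.0) = 16.21000
Difference = 28.73460 − 16.21000 = 12.52460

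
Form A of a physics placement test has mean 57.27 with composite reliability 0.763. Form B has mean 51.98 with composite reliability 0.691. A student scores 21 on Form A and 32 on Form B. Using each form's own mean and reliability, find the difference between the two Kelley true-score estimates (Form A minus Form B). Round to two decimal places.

T̂_A = 0.763(21) + 0.237(57.27) = 29.5960
T̂_B = 0.691(32) + 0.309(51.98) = 38.1738
T̂_A − T̂_B = -8.5778

-8.58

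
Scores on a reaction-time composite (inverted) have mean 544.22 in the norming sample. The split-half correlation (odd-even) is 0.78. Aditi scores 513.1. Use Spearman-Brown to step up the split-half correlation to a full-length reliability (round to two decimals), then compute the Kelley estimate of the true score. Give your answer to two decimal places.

516.83

Spearman-Brown: ρ = 2r/(1 + r) = 2(0.78)/(1 + 0.78) = 1.560/1.78 = 0.8764 → 0.88
T̂ = 0.88(513.1) + 0.12(544.22) = 451.528 + 65.3064 = 516.834 → 516.83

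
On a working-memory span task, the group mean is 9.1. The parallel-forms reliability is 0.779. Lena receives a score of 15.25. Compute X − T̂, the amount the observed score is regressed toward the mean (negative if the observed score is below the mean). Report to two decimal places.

1.36

T̂ = 0.779(15.25) + 0.221(9.1) = 11.87975 + 2.0111 = 13.8909 → 13.891
X − T̂ = 15.25 − 13.891 = 1.359 → 1.36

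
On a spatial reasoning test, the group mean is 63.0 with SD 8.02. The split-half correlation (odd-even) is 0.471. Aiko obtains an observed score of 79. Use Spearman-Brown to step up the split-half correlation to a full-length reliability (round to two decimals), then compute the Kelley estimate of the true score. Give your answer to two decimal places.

Spearman-Brown: ρ = 2r/(1 + r) = 2(0.471)/(1 + 0.471) = 0.9420/1.471 = 0.6404 → 0.64
T̂ = 0.64(79) + 0.36(63.0) = 50.56 + 22.680 = 73.240 → 73.24

73.24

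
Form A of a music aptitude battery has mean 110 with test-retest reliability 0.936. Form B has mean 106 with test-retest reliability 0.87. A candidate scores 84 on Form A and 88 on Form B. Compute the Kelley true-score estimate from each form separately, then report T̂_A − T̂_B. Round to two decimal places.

-4.68

T̂_A = 0.936(84) + 0.064(110) = 85.6640
T̂_B = 0.87(88) + 0.13(106) = 90.3400
T̂_A − T̂_B = -4.6760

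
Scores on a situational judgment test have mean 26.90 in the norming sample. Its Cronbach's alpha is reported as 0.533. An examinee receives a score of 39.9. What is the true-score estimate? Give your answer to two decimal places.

33.83

Kelley's formula gives T̂ = 0.533·39.9 + 0.467·26.90 = 21.2667 + 12.56230 = 33.829.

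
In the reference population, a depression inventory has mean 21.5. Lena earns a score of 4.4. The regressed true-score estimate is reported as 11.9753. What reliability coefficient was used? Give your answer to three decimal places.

T̂ = ρX + (1 − ρ)μ  ⇒  T̂ − μ = ρ(X − μ)
ρ = (T̂ − μ)/(X − μ) = (11.9753 − 21.5) / (4.4 − 21.5) = -9.5247 / -17.1 = 0.55700

0.557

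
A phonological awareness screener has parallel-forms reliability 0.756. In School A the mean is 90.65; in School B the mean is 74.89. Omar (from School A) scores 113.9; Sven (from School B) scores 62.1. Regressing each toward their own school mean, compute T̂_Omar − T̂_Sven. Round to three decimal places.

T̂_Omar = 0.756(113.9) + 0.244(90.65) = 108.22700
T̂_Sven = 0.756(62.1) + 0.244(74.89) = 65.22076
Difference = 108.22700 − 65.22076 = 43.00624

43.006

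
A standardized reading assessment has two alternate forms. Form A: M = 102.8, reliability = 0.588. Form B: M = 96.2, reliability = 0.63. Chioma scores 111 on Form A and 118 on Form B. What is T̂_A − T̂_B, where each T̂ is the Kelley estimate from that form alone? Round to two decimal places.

-2.31

T̂_A = 0.588(111) + 0.412(102.8) = 107.6216
T̂_B = 0.63(118) + 0.37(96.2) = 109.9340
T̂_A − T̂_B = -2.3124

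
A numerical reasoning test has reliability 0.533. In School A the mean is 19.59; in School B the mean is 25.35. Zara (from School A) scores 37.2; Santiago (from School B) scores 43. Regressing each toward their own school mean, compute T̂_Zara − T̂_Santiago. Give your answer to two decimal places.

-5.78

T̂_Zara = 0.533(37.2) + 0.467(19.59) = 28.9761
T̂_Santiago = 0.533(43) + 0.467(25.35) = 34.7574
Difference = 28.9761 − 34.7574 = -5.7813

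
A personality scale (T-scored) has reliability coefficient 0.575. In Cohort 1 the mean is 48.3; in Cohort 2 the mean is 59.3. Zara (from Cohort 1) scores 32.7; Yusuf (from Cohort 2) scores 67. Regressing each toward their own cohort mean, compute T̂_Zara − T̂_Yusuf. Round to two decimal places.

-24.40

T̂_Zara = 0.575(32.7) + 0.425(48.3) = 39.3300
T̂_Yusuf = 0.575(67) + 0.425(59.3) = 63.7275
Difference = 39.3300 − 63.7275 = -24.3975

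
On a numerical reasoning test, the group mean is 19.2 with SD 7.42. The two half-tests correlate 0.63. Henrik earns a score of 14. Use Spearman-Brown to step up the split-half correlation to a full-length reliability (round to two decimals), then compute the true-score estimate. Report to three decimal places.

15.196

Spearman-Brown: ρ = 2r/(1 + r) = 2(0.63)/(1 + 0.63) = 1.260/1.63 = 0.7730 → 0.77
T̂ = 0.77(14) + 0.23(19.2) = 10.78 + 4.416 = 15.1960 → 15.196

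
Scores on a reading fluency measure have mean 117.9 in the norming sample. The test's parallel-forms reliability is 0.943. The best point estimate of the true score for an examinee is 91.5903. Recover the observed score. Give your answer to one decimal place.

90.0

T̂ = ρX + (1 − ρ)μ  ⇒  X = (T̂ − (1 − ρ)μ) / ρ
X = (91.5903 − 0.057 × 117.9) / 0.943 = (91.5903 − 6.7203) / 0.943 = 84.8700 / 0.943 = 90.000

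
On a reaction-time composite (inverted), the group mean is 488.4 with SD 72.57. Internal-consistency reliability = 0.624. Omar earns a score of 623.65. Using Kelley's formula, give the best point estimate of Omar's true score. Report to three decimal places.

572.796

T̂ = ρX + (1 − ρ)μ
  = 0.624 × 623.65 + 0.376 × 488.4
  = 389.15760 + 183.6384
  = 572.7960
  ≈ 572.796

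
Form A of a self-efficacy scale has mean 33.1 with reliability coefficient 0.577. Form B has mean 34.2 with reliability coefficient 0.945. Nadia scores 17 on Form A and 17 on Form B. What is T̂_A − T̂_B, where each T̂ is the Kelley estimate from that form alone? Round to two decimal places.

T̂_A = 0.577(17) + 0.423(33.1) = 23.8103
T̂_B = 0.945(17) + 0.055(34.2) = 17.9460
T̂_A − T̂_B = 5.8643

5.86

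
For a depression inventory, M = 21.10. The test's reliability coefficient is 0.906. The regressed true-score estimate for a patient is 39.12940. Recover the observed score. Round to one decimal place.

T̂ = ρX + (1 − ρ)μ  ⇒  X = (T̂ − (1 − ρ)μ) / ρ
X = (39.12940 − 0.094 × 21.10) / 0.906 = (39.12940 − 1.98340) / 0.906 = 37.14600 / 0.906 = 41.000

41.0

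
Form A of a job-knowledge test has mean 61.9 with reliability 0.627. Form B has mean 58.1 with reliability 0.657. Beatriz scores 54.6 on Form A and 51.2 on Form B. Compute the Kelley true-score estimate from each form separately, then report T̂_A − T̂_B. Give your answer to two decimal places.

T̂_A = 0.627(54.6) + 0.373(61.9) = 57.3229
T̂_B = 0.657(51.2) + 0.343(58.1) = 53.5667
T̂_A − T̂_B = 3.7562

3.76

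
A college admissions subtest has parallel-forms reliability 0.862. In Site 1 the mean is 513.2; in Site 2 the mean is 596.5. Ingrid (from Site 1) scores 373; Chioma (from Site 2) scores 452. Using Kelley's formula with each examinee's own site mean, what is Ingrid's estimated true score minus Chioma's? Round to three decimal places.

-79.593

T̂_Ingrid = 0.862(373) + 0.138(513.2) = 392.34760
T̂_Chioma = 0.862(452) + 0.138(596.5) = 471.94100
Difference = 392.34760 − 471.94100 = -79.59340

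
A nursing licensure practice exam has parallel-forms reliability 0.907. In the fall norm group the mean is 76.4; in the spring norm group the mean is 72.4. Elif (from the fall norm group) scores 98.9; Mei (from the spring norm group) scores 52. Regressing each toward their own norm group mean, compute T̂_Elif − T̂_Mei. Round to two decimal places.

42.91

T̂_Elif = 0.907(98.9) + 0.093(76.4) = 96.8075
T̂_Mei = 0.907(52) + 0.093(72.4) = 53.8972
Difference = 96.8075 − 53.8972 = 42.9103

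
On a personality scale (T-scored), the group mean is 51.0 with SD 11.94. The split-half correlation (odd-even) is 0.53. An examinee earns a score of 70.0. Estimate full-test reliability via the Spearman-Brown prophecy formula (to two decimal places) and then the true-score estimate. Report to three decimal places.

64.110

Spearman-Brown: ρ = 2r/(1 + r) = 2(0.53)/(1 + 0.53) = 1.060/1.53 = 0.6928 → 0.69
T̂ = 0.69(70.0) + 0.31(51.0) = 48.300 + 15.810 = 64.1100 → 64.110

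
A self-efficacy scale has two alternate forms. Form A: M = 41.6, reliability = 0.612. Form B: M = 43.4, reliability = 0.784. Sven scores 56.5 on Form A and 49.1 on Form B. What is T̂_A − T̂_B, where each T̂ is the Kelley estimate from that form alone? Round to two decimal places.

2.85

T̂_A = 0.612(56.5) + 0.388(41.6) = 50.7188
T̂_B = 0.784(49.1) + 0.216(43.4) = 47.8688
T̂_A − T̂_B = 2.8500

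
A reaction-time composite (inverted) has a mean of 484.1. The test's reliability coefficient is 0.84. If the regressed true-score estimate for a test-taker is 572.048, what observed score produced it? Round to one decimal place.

588.8

T̂ = ρX + (1 − ρ)μ  ⇒  X = (T̂ − (1 − ρ)μ) / ρ
X = (572.048 − 0.16 × 484.1) / 0.84 = (572.048 − 77.456) / 0.84 = 494.592 / 0.84 = 588.800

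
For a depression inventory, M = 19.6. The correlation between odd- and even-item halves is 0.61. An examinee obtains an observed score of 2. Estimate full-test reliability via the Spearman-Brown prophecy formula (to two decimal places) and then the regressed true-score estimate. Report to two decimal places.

6.22

Spearman-Brown: ρ = 2r/(1 + r) = 2(0.61)/(1 + 0.61) = 1.220/1.61 = 0.7578 → 0.76
T̂ = 0.76(2) + 0.24(19.6) = 1.52 + 4.704 = 6.224 → 6.22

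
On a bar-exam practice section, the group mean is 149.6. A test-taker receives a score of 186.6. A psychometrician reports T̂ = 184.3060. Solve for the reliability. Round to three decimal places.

0.938

T̂ = ρX + (1 − ρ)μ  ⇒  T̂ − μ = ρ(X − μ)
ρ = (T̂ − μ)/(X − μ) = (184.3060 − 149.6) / (186.6 − 149.6) = 34.7060 / 37.0 = 0.93800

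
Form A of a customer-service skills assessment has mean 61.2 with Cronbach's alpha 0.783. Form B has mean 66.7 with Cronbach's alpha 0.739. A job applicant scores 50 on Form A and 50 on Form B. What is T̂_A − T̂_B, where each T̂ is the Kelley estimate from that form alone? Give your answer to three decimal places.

-1.928

T̂_A = 0.783(50) + 0.217(61.2) = 52.43040
T̂_B = 0.739(50) + 0.261(66.7) = 54.35870
T̂_A − T̂_B = -1.92830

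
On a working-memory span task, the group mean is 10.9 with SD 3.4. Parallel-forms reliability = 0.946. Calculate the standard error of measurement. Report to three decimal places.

SEM = SD · √(1 − ρ) = 3.4 × √0.054 = 3.4 × 0.2324 = 0.7901

0.790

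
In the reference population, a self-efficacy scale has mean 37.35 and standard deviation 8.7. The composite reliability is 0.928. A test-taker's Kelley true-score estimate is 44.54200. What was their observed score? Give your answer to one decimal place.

45.1

T̂ = ρX + (1 − ρ)μ  ⇒  X = (T̂ − (1 − ρ)μ) / ρ
X = (44.54200 − 0.072 × 37.35) / 0.928 = (44.54200 − 2.68920) / 0.928 = 41.85280 / 0.928 = 45.100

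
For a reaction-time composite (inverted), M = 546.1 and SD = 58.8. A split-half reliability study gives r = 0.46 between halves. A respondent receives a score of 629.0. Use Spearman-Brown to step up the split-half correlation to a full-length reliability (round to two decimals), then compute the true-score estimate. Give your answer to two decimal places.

Spearman-Brown: ρ = 2r/(1 + r) = 2(0.46)/(1 + 0.46) = 0.920/1.46 = 0.6301 → 0.63
Weight the observed score by reliability and the mean by (1 − reliability): T̂ = 0.63·629.0 + 0.37·546.1 = 396.270 + 202.057 = 598.327.

598.33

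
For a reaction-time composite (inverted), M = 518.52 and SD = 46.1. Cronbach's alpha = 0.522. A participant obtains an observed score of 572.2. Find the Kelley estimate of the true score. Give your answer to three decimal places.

546.541

T̂ = 0.522(572.2) + 0.478(518.52) = 298.6884 + 247.85256 = 546.5410 → 546.541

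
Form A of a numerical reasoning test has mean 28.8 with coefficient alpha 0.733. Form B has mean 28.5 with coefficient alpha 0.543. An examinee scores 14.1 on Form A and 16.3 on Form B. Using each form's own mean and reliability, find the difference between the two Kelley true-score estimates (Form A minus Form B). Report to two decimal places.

-3.85

T̂_A = 0.733(14.1) + 0.267(28.8) = 18.0249
T̂_B = 0.543(16.3) + 0.457(28.5) = 21.8754
T̂_A − T̂_B = -3.8505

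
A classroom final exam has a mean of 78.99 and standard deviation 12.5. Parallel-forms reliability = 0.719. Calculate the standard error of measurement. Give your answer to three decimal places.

6.626

SEM = SD · √(1 − ρ) = 12.5 × √0.281 = 12.5 × 0.5301 = 6.6262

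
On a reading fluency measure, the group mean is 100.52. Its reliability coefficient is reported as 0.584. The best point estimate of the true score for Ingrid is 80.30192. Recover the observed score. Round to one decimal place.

65.9

T̂ = ρX + (1 − ρ)μ  ⇒  X = (T̂ − (1 − ρ)μ) / ρ
X = (80.30192 − 0.416 × 100.52) / 0.584 = (80.30192 − 41.81632) / 0.584 = 38.48560 / 0.584 = 65.900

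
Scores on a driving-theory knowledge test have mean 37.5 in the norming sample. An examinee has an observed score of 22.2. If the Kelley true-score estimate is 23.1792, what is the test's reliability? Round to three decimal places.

0.936

T̂ = ρX + (1 − ρ)μ  ⇒  T̂ − μ = ρ(X − μ)
ρ = (T̂ − μ)/(X − μ) = (23.1792 − 37.5) / (22.2 − 37.5) = -14.3208 / -15.3 = 0.93600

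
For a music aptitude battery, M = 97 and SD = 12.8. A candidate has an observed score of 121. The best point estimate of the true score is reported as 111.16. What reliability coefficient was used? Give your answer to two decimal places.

T̂ = ρX + (1 − ρ)μ  ⇒  T̂ − μ = ρ(X − μ)
ρ = (T̂ − μ)/(X − μ) = (111.16 − 97) / (121 − 97) = 14.16 / 24.0 = 0.5900

0.59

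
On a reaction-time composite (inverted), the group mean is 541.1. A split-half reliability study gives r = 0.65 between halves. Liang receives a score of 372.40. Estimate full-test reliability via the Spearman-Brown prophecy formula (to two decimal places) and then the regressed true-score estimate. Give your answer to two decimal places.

Spearman-Brown: ρ = 2r/(1 + r) = 2(0.65)/(1 + 0.65) = 1.300/1.65 = 0.7879 → 0.79
T̂ = 0.79(372.40) + 0.21(541.1) = 294.1960 + 113.631 = 407.827 → 407.83

407.83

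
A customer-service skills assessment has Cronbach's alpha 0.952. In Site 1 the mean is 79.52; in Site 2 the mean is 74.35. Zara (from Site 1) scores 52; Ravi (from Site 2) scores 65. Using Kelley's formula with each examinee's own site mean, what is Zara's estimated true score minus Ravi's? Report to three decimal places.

T̂_Zara = 0.952(52) + 0.048(79.52) = 53.32096
T̂_Ravi = 0.952(65) + 0.048(74.35) = 65.44880
Difference = 53.32096 − 65.44880 = -12.12784

-12.128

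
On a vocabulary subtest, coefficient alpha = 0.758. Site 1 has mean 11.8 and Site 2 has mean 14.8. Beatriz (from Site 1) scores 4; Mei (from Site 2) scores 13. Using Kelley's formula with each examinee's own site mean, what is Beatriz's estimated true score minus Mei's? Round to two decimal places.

-7.55

T̂_Beatriz = 0.758(4) + 0.242(11.8) = 5.8876
T̂_Mei = 0.758(13) + 0.242(14.8) = 13.4356
Difference = 5.8876 − 13.4356 = -7.5480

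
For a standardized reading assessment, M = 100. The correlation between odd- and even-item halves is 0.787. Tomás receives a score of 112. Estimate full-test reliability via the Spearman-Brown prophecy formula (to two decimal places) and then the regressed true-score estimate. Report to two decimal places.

Spearman-Brown: ρ = 2r/(1 + r) = 2(0.787)/(1 + 0.787) = 1.5740/1.787 = 0.8808 → 0.88
T̂ = ρX + (1 − ρ)μ
  = 0.88 × 112 + 0.12 × 100
  = 98.56 + 12.00
  = 110.560
  ≈ 110.56

110.56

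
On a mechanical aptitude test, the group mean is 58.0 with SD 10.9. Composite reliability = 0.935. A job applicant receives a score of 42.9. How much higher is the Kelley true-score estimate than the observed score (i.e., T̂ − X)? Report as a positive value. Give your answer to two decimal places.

T̂ = 0.935(42.9) + 0.065(58.0) = 40.1115 + 3.7700 = 43.8815 → 43.881
T̂ − X = 43.881 − 42.9 = 0.981 → 0.98

0.98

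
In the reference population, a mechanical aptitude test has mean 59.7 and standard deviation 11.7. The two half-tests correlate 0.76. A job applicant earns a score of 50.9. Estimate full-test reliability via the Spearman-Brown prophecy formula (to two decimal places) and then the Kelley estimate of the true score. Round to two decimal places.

52.13

Spearman-Brown: ρ = 2r/(1 + r) = 2(0.76)/(1 + 0.76) = 1.520/1.76 = 0.8636 → 0.86
T̂ = 0.86(50.9) + 0.14(59.7) = 43.774 + 8.358 = 52.132 → 52.13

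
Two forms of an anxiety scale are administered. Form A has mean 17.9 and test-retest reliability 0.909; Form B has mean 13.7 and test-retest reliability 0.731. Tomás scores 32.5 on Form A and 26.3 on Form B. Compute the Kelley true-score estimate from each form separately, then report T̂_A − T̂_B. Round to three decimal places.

8.261

T̂_A = 0.909(32.5) + 0.091(17.9) = 31.17140
T̂_B = 0.731(26.3) + 0.269(13.7) = 22.91060
T̂_A − T̂_B = 8.26080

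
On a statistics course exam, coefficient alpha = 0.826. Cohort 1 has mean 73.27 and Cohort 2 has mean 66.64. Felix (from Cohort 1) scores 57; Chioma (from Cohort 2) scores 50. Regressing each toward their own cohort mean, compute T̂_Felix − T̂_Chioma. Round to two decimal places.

T̂_Felix = 0.826(57) + 0.174(73.27) = 59.8310
T̂_Chioma = 0.826(50) + 0.174(66.64) = 52.8954
Difference = 59.8310 − 52.8954 = 6.9356

6.94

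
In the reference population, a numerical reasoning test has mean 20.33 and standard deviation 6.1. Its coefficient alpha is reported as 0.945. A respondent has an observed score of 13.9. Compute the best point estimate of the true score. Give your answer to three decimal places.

T̂ = 0.945(13.9) + 0.055(20.33) = 13.1355 + 1.11815 = 14.2537 → 14.254

14.254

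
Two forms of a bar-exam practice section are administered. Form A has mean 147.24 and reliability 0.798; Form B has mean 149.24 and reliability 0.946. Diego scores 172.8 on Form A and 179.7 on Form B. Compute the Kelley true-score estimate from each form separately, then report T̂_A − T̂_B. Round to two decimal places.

-10.42

T̂_A = 0.798(172.8) + 0.202(147.24) = 167.6369
T̂_B = 0.946(179.7) + 0.054(149.24) = 178.0552
T̂_A − T̂_B = -10.4183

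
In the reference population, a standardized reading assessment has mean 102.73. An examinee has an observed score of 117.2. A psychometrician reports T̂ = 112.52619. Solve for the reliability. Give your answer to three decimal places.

0.677

T̂ = ρX + (1 − ρ)μ  ⇒  T̂ − μ = ρ(X − μ)
ρ = (T̂ − μ)/(X − μ) = (112.52619 − 102.73) / (117.2 − 102.73) = 9.79619 / 14.47 = 0.67700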